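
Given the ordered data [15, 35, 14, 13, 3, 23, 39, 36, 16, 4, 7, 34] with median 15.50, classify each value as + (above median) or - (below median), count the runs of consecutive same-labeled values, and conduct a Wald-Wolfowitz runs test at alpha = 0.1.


Step 1: Compute median = 15.50; label A = above, B = below.
Labels in order: BABBBAAAABBA  (n_A = 6, n_B = 6)
Step 2: Count runs R = 6.
Step 3: Under H0 (random ordering), E[R] = 2*n_A*n_B/(n_A+n_B) + 1 = 2*6*6/12 + 1 = 7.0000.
        Var[R] = 2*n_A*n_B*(2*n_A*n_B - n_A - n_B) / ((n_A+n_B)^2 * (n_A+n_B-1)) = 4320/1584 = 2.7273.
        SD[R] = 1.6514.
Step 4: Continuity-corrected z = (R + 0.5 - E[R]) / SD[R] = (6 + 0.5 - 7.0000) / 1.6514 = -0.3028.
Step 5: Two-sided p-value via normal approximation = 2*(1 - Phi(|z|)) = 0.762069.
Step 6: alpha = 0.1. fail to reject H0.

R = 6, z = -0.3028, p = 0.762069, fail to reject H0.


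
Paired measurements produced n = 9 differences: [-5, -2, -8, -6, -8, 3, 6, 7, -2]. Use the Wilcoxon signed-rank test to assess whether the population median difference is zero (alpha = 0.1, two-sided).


Step 1: Drop any zero differences (none here) and take |d_i|.
|d| = [5, 2, 8, 6, 8, 3, 6, 7, 2]
Step 2: Midrank |d_i| (ties get averaged ranks).
ranks: |5|->4, |2|->1.5, |8|->8.5, |6|->5.5, |8|->8.5, |3|->3, |6|->5.5, |7|->7, |2|->1.5
Step 3: Attach original signs; sum ranks with positive sign and with negative sign.
W+ = 3 + 5.5 + 7 = 15.5
W- = 4 + 1.5 + 8.5 + 5.5 + 8.5 + 1.5 = 29.5
(Check: W+ + W- = 45 should equal n(n+1)/2 = 45.)
Step 4: Test statistic W = min(W+, W-) = 15.5.
Step 5: Ties in |d|, so use the tie-corrected normal approximation.
        E[W] = n(n+1)/4 = 9*10/4 = 22.5.
        Tie groups: |d|=2 (t=2), |d|=6 (t=2), |d|=8 (t=2); sum(t^3 - t) = 18.
        Var[W] = n(n+1)(2n+1)/24 - sum(t^3-t)/48 = 1710/24 - 18/48 = 70.875.
        z = (W - E[W]) / sqrt(Var[W]) = (15.5 - 22.5) / 8.4187 = -0.8315.
        Two-sided p = 2*Phi(z) = 0.405703.
Step 6: alpha = 0.1. fail to reject H0.

W+ = 15.5, W- = 29.5, W = min = 15.5, p = 0.405703, fail to reject H0.


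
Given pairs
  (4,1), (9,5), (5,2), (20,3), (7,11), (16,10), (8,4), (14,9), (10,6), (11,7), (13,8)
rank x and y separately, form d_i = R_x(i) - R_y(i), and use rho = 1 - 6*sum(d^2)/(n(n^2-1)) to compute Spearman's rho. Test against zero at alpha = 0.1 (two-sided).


Step 1: Rank x and y separately (midranks; no ties here).
rank(x): 4->1, 9->5, 5->2, 20->11, 7->3, 16->10, 8->4, 14->9, 10->6, 11->7, 13->8
rank(y): 1->1, 5->5, 2->2, 3->3, 11->11, 10->10, 4->4, 9->9, 6->6, 7->7, 8->8
Step 2: d_i = R_x(i) - R_y(i); compute d_i^2.
  (1-1)^2=0, (5-5)^2=0, (2-2)^2=0, (11-3)^2=64, (3-11)^2=64, (10-10)^2=0, (4-4)^2=0, (9-9)^2=0, (6-6)^2=0, (7-7)^2=0, (8-8)^2=0
sum(d^2) = 128.
Step 3: rho = 1 - 6*128 / (11*(11^2 - 1)) = 1 - 768/1320 = 0.418182.
Step 4: Under H0, t = rho * sqrt((n-2)/(1-rho^2)) = 1.3811 ~ t(9).
Step 5: Two-sided p-value from the t-distribution with 9 df = 0.200570.
Step 6: alpha = 0.1. fail to reject H0.

rho = 0.4182, p = 0.200570, fail to reject H0 at alpha = 0.1.


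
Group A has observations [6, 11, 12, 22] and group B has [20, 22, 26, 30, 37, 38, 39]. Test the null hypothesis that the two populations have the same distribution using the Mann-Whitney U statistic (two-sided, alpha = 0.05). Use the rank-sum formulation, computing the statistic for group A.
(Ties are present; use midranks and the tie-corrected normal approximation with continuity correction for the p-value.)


Step 1: Combine and sort all 11 observations; assign midranks.
sorted (value, group): (6,X), (11,X), (12,X), (20,Y), (22,X), (22,Y), (26,Y), (30,Y), (37,Y), (38,Y), (39,Y)
ranks: 6->1, 11->2, 12->3, 20->4, 22->5.5, 22->5.5, 26->7, 30->8, 37->9, 38->10, 39->11
Step 2: Rank sum for X: R1 = 1 + 2 + 3 + 5.5 = 11.5.
Step 3: U_X = R1 - n1(n1+1)/2 = 11.5 - 4*5/2 = 11.5 - 10 = 1.5.
       U_Y = n1*n2 - U_X = 28 - 1.5 = 26.5.
Step 4: Ties are present, so use the tie-corrected normal approximation (with continuity correction) for the p-value.
Step 5: p-value = 0.023029; compare to alpha = 0.05. reject H0.

U_X = 1.5, p = 0.023029, reject H0 at alpha = 0.05.


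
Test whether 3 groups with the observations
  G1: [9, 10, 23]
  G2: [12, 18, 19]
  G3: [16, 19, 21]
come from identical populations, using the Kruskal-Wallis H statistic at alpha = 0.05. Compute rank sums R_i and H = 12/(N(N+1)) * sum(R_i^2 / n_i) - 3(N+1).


Step 1: Combine all N = 9 observations and assign midranks.
sorted (value, group, rank): (9,G1,1), (10,G1,2), (12,G2,3), (16,G3,4), (18,G2,5), (19,G2,6.5), (19,G3,6.5), (21,G3,8), (23,G1,9)
Step 2: Sum ranks within each group.
R_1 = 12 (n_1 = 3)
R_2 = 14.5 (n_2 = 3)
R_3 = 18.5 (n_3 = 3)
Step 3: H = 12/(N(N+1)) * sum(R_i^2/n_i) - 3(N+1)
     = 12/(9*10) * (12^2/3 + 14.5^2/3 + 18.5^2/3) - 3*10
     = 0.133333 * 232.167 - 30
     = 0.955556.
Step 4: Ties present; correction factor C = 1 - 6/(9^3 - 9) = 0.991667. Corrected H = 0.955556 / 0.991667 = 0.963585.
Step 5: Under H0, H ~ chi^2(2); p-value = 0.617675.
Step 6: alpha = 0.05. fail to reject H0.

H = 0.9636, df = 2, p = 0.617675, fail to reject H0.


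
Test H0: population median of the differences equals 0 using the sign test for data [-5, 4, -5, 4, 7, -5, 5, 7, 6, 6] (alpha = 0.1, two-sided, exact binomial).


Step 1: Discard zero differences. Original n = 10; n_eff = number of nonzero differences = 10.
Nonzero differences (with sign): -5, +4, -5, +4, +7, -5, +5, +7, +6, +6
Step 2: Count signs: positive = 7, negative = 3.
Step 3: Under H0: P(positive) = 0.5, so the number of positives S ~ Bin(10, 0.5).
Step 4: Two-sided exact p-value = sum of Bin(10,0.5) probabilities at or below the observed probability = 0.343750.
Step 5: alpha = 0.1. fail to reject H0.

n_eff = 10, pos = 7, neg = 3, p = 0.343750, fail to reject H0.


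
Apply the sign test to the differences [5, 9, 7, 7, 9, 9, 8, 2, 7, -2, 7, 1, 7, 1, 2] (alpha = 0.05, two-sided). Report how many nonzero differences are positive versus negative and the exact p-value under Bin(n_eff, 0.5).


Step 1: Discard zero differences. Original n = 15; n_eff = number of nonzero differences = 15.
Nonzero differences (with sign): +5, +9, +7, +7, +9, +9, +8, +2, +7, -2, +7, +1, +7, +1, +2
Step 2: Count signs: positive = 14, negative = 1.
Step 3: Under H0: P(positive) = 0.5, so the number of positives S ~ Bin(15, 0.5).
Step 4: Two-sided exact p-value = sum of Bin(15,0.5) probabilities at or below the observed probability = 0.000977.
Step 5: alpha = 0.05. reject H0.

n_eff = 15, pos = 14, neg = 1, p = 0.000977, reject H0.


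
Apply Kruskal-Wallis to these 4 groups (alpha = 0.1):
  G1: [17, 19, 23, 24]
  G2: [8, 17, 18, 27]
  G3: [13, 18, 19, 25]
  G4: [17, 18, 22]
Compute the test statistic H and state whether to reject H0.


Step 1: Combine all N = 15 observations and assign midranks.
sorted (value, group, rank): (8,G2,1), (13,G3,2), (17,G1,4), (17,G2,4), (17,G4,4), (18,G2,7), (18,G3,7), (18,G4,7), (19,G1,9.5), (19,G3,9.5), (22,G4,11), (23,G1,12), (24,G1,13), (25,G3,14), (27,G2,15)
Step 2: Sum ranks within each group.
R_1 = 38.5 (n_1 = 4)
R_2 = 27 (n_2 = 4)
R_3 = 32.5 (n_3 = 4)
R_4 = 22 (n_4 = 3)
Step 3: H = 12/(N(N+1)) * sum(R_i^2/n_i) - 3(N+1)
     = 12/(15*16) * (38.5^2/4 + 27^2/4 + 32.5^2/4 + 22^2/3) - 3*16
     = 0.050000 * 978.208 - 48
     = 0.910417.
Step 4: Ties present; correction factor C = 1 - 54/(15^3 - 15) = 0.983929. Corrected H = 0.910417 / 0.983929 = 0.925287.
Step 5: Under H0, H ~ chi^2(3); p-value = 0.819321.
Step 6: alpha = 0.1. fail to reject H0.

H = 0.9253, df = 3, p = 0.819321, fail to reject H0.


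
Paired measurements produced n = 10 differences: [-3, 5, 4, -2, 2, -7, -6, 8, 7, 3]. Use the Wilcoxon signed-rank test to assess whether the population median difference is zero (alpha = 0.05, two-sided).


Step 1: Drop any zero differences (none here) and take |d_i|.
|d| = [3, 5, 4, 2, 2, 7, 6, 8, 7, 3]
Step 2: Midrank |d_i| (ties get averaged ranks).
ranks: |3|->3.5, |5|->6, |4|->5, |2|->1.5, |2|->1.5, |7|->8.5, |6|->7, |8|->10, |7|->8.5, |3|->3.5
Step 3: Attach original signs; sum ranks with positive sign and with negative sign.
W+ = 6 + 5 + 1.5 + 10 + 8.5 + 3.5 = 34.5
W- = 3.5 + 1.5 + 8.5 + 7 = 20.5
(Check: W+ + W- = 55 should equal n(n+1)/2 = 55.)
Step 4: Test statistic W = min(W+, W-) = 20.5.
Step 5: Ties in |d|, so use the tie-corrected normal approximation.
        E[W] = n(n+1)/4 = 10*11/4 = 27.5.
        Tie groups: |d|=2 (t=2), |d|=3 (t=2), |d|=7 (t=2); sum(t^3 - t) = 18.
        Var[W] = n(n+1)(2n+1)/24 - sum(t^3-t)/48 = 2310/24 - 18/48 = 95.875.
        z = (W - E[W]) / sqrt(Var[W]) = (20.5 - 27.5) / 9.7916 = -0.7149.
        Two-sided p = 2*Phi(z) = 0.474671.
Step 6: alpha = 0.05. fail to reject H0.

W+ = 34.5, W- = 20.5, W = min = 20.5, p = 0.474671, fail to reject H0.


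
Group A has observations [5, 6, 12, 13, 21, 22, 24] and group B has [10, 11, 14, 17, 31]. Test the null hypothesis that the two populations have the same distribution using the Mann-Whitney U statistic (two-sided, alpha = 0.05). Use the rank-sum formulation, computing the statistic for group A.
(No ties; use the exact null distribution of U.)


Step 1: Combine and sort all 12 observations; assign midranks.
sorted (value, group): (5,X), (6,X), (10,Y), (11,Y), (12,X), (13,X), (14,Y), (17,Y), (21,X), (22,X), (24,X), (31,Y)
ranks: 5->1, 6->2, 10->3, 11->4, 12->5, 13->6, 14->7, 17->8, 21->9, 22->10, 24->11, 31->12
Step 2: Rank sum for X: R1 = 1 + 2 + 5 + 6 + 9 + 10 + 11 = 44.
Step 3: U_X = R1 - n1(n1+1)/2 = 44 - 7*8/2 = 44 - 28 = 16.
       U_Y = n1*n2 - U_X = 35 - 16 = 19.
Step 4: No ties, so the exact null distribution of U (based on enumerating the C(12,7) = 792 equally likely rank assignments) gives the two-sided p-value.
Step 5: p-value = 0.876263; compare to alpha = 0.05. fail to reject H0.

U_X = 16, p = 0.876263, fail to reject H0 at alpha = 0.05.


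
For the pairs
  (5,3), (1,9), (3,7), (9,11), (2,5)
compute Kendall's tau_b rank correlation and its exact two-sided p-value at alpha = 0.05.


Step 1: Enumerate the 10 unordered pairs (i,j) with i<j and classify each by sign(x_j-x_i) * sign(y_j-y_i).
  (1,2):dx=-4,dy=+6->D; (1,3):dx=-2,dy=+4->D; (1,4):dx=+4,dy=+8->C; (1,5):dx=-3,dy=+2->D
  (2,3):dx=+2,dy=-2->D; (2,4):dx=+8,dy=+2->C; (2,5):dx=+1,dy=-4->D; (3,4):dx=+6,dy=+4->C
  (3,5):dx=-1,dy=-2->C; (4,5):dx=-7,dy=-6->C
Step 2: C = 5, D = 5, total pairs = 10.
Step 3: tau = (C - D)/(n(n-1)/2) = (5 - 5)/10 = 0.000000.
Step 4: Exact two-sided p-value (enumerate n! = 120 permutations of y under H0): p = 1.000000.
Step 5: alpha = 0.05. fail to reject H0.

tau_b = 0.0000 (C=5, D=5), p = 1.000000, fail to reject H0.


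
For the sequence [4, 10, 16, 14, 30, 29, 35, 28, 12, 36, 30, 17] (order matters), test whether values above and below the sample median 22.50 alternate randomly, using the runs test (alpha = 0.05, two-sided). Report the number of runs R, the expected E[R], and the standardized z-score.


Step 1: Compute median = 22.50; label A = above, B = below.
Labels in order: BBBBAAAABAAB  (n_A = 6, n_B = 6)
Step 2: Count runs R = 5.
Step 3: Under H0 (random ordering), E[R] = 2*n_A*n_B/(n_A+n_B) + 1 = 2*6*6/12 + 1 = 7.0000.
        Var[R] = 2*n_A*n_B*(2*n_A*n_B - n_A - n_B) / ((n_A+n_B)^2 * (n_A+n_B-1)) = 4320/1584 = 2.7273.
        SD[R] = 1.6514.
Step 4: Continuity-corrected z = (R + 0.5 - E[R]) / SD[R] = (5 + 0.5 - 7.0000) / 1.6514 = -0.9083.
Step 5: Two-sided p-value via normal approximation = 2*(1 - Phi(|z|)) = 0.363722.
Step 6: alpha = 0.05. fail to reject H0.

R = 5, z = -0.9083, p = 0.363722, fail to reject H0.


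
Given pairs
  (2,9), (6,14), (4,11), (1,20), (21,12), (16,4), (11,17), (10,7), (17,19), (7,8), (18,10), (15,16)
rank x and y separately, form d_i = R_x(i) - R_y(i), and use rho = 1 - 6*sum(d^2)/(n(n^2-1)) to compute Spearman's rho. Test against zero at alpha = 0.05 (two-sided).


Step 1: Rank x and y separately (midranks; no ties here).
rank(x): 2->2, 6->4, 4->3, 1->1, 21->12, 16->9, 11->7, 10->6, 17->10, 7->5, 18->11, 15->8
rank(y): 9->4, 14->8, 11->6, 20->12, 12->7, 4->1, 17->10, 7->2, 19->11, 8->3, 10->5, 16->9
Step 2: d_i = R_x(i) - R_y(i); compute d_i^2.
  (2-4)^2=4, (4-8)^2=16, (3-6)^2=9, (1-12)^2=121, (12-7)^2=25, (9-1)^2=64, (7-10)^2=9, (6-2)^2=16, (10-11)^2=1, (5-3)^2=4, (11-5)^2=36, (8-9)^2=1
sum(d^2) = 306.
Step 3: rho = 1 - 6*306 / (12*(12^2 - 1)) = 1 - 1836/1716 = -0.069930.
Step 4: Under H0, t = rho * sqrt((n-2)/(1-rho^2)) = -0.2217 ~ t(10).
Step 5: Two-sided p-value from the t-distribution with 10 df = 0.829024.
Step 6: alpha = 0.05. fail to reject H0.

rho = -0.0699, p = 0.829024, fail to reject H0 at alpha = 0.05.


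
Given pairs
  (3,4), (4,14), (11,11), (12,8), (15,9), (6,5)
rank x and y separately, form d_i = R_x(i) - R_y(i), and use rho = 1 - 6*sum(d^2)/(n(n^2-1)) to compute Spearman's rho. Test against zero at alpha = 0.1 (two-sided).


Step 1: Rank x and y separately (midranks; no ties here).
rank(x): 3->1, 4->2, 11->4, 12->5, 15->6, 6->3
rank(y): 4->1, 14->6, 11->5, 8->3, 9->4, 5->2
Step 2: d_i = R_x(i) - R_y(i); compute d_i^2.
  (1-1)^2=0, (2-6)^2=16, (4-5)^2=1, (5-3)^2=4, (6-4)^2=4, (3-2)^2=1
sum(d^2) = 26.
Step 3: rho = 1 - 6*26 / (6*(6^2 - 1)) = 1 - 156/210 = 0.257143.
Step 4: Under H0, t = rho * sqrt((n-2)/(1-rho^2)) = 0.5322 ~ t(4).
Step 5: Two-sided p-value from the t-distribution with 4 df = 0.622787.
Step 6: alpha = 0.1. fail to reject H0.

rho = 0.2571, p = 0.622787, fail to reject H0 at alpha = 0.1.


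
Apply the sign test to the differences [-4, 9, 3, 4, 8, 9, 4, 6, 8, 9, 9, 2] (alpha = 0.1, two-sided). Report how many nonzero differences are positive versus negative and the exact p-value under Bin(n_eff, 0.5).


Step 1: Discard zero differences. Original n = 12; n_eff = number of nonzero differences = 12.
Nonzero differences (with sign): -4, +9, +3, +4, +8, +9, +4, +6, +8, +9, +9, +2
Step 2: Count signs: positive = 11, negative = 1.
Step 3: Under H0: P(positive) = 0.5, so the number of positives S ~ Bin(12, 0.5).
Step 4: Two-sided exact p-value = sum of Bin(12,0.5) probabilities at or below the observed probability = 0.006348.
Step 5: alpha = 0.1. reject H0.

n_eff = 12, pos = 11, neg = 1, p = 0.006348, reject H0.


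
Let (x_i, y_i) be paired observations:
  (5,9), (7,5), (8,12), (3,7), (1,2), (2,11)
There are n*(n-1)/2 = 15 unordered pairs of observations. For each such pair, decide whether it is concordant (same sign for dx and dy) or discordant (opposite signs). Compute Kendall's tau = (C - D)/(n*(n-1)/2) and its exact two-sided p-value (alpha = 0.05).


Step 1: Enumerate the 15 unordered pairs (i,j) with i<j and classify each by sign(x_j-x_i) * sign(y_j-y_i).
  (1,2):dx=+2,dy=-4->D; (1,3):dx=+3,dy=+3->C; (1,4):dx=-2,dy=-2->C; (1,5):dx=-4,dy=-7->C
  (1,6):dx=-3,dy=+2->D; (2,3):dx=+1,dy=+7->C; (2,4):dx=-4,dy=+2->D; (2,5):dx=-6,dy=-3->C
  (2,6):dx=-5,dy=+6->D; (3,4):dx=-5,dy=-5->C; (3,5):dx=-7,dy=-10->C; (3,6):dx=-6,dy=-1->C
  (4,5):dx=-2,dy=-5->C; (4,6):dx=-1,dy=+4->D; (5,6):dx=+1,dy=+9->C
Step 2: C = 10, D = 5, total pairs = 15.
Step 3: tau = (C - D)/(n(n-1)/2) = (10 - 5)/15 = 0.333333.
Step 4: Exact two-sided p-value (enumerate n! = 720 permutations of y under H0): p = 0.469444.
Step 5: alpha = 0.05. fail to reject H0.

tau_b = 0.3333 (C=10, D=5), p = 0.469444, fail to reject H0.


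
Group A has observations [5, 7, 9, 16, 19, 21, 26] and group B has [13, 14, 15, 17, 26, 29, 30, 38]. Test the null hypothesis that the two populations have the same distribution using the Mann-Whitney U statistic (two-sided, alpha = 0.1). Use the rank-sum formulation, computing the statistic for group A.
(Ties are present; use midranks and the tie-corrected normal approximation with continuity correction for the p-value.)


Step 1: Combine and sort all 15 observations; assign midranks.
sorted (value, group): (5,X), (7,X), (9,X), (13,Y), (14,Y), (15,Y), (16,X), (17,Y), (19,X), (21,X), (26,X), (26,Y), (29,Y), (30,Y), (38,Y)
ranks: 5->1, 7->2, 9->3, 13->4, 14->5, 15->6, 16->7, 17->8, 19->9, 21->10, 26->11.5, 26->11.5, 29->13, 30->14, 38->15
Step 2: Rank sum for X: R1 = 1 + 2 + 3 + 7 + 9 + 10 + 11.5 = 43.5.
Step 3: U_X = R1 - n1(n1+1)/2 = 43.5 - 7*8/2 = 43.5 - 28 = 15.5.
       U_Y = n1*n2 - U_X = 56 - 15.5 = 40.5.
Step 4: Ties are present, so use the tie-corrected normal approximation (with continuity correction) for the p-value.
Step 5: p-value = 0.164537; compare to alpha = 0.1. fail to reject H0.

U_X = 15.5, p = 0.164537, fail to reject H0 at alpha = 0.1.


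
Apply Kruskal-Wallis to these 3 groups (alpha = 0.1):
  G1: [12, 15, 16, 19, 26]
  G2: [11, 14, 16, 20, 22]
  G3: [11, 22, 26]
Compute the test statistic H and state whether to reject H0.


Step 1: Combine all N = 13 observations and assign midranks.
sorted (value, group, rank): (11,G2,1.5), (11,G3,1.5), (12,G1,3), (14,G2,4), (15,G1,5), (16,G1,6.5), (16,G2,6.5), (19,G1,8), (20,G2,9), (22,G2,10.5), (22,G3,10.5), (26,G1,12.5), (26,G3,12.5)
Step 2: Sum ranks within each group.
R_1 = 35 (n_1 = 5)
R_2 = 31.5 (n_2 = 5)
R_3 = 24.5 (n_3 = 3)
Step 3: H = 12/(N(N+1)) * sum(R_i^2/n_i) - 3(N+1)
     = 12/(13*14) * (35^2/5 + 31.5^2/5 + 24.5^2/3) - 3*14
     = 0.065934 * 643.533 - 42
     = 0.430769.
Step 4: Ties present; correction factor C = 1 - 24/(13^3 - 13) = 0.989011. Corrected H = 0.430769 / 0.989011 = 0.435556.
Step 5: Under H0, H ~ chi^2(2); p-value = 0.804304.
Step 6: alpha = 0.1. fail to reject H0.

H = 0.4356, df = 2, p = 0.804304, fail to reject H0.


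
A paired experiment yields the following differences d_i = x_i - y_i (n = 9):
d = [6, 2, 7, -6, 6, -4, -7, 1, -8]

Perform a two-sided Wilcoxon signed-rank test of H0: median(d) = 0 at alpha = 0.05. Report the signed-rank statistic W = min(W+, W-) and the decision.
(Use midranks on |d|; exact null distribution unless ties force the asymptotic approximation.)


Step 1: Drop any zero differences (none here) and take |d_i|.
|d| = [6, 2, 7, 6, 6, 4, 7, 1, 8]
Step 2: Midrank |d_i| (ties get averaged ranks).
ranks: |6|->5, |2|->2, |7|->7.5, |6|->5, |6|->5, |4|->3, |7|->7.5, |1|->1, |8|->9
Step 3: Attach original signs; sum ranks with positive sign and with negative sign.
W+ = 5 + 2 + 7.5 + 5 + 1 = 20.5
W- = 5 + 3 + 7.5 + 9 = 24.5
(Check: W+ + W- = 45 should equal n(n+1)/2 = 45.)
Step 4: Test statistic W = min(W+, W-) = 20.5.
Step 5: Ties in |d|, so use the tie-corrected normal approximation.
        E[W] = n(n+1)/4 = 9*10/4 = 22.5.
        Tie groups: |d|=6 (t=3), |d|=7 (t=2); sum(t^3 - t) = 30.
        Var[W] = n(n+1)(2n+1)/24 - sum(t^3-t)/48 = 1710/24 - 30/48 = 70.625.
        z = (W - E[W]) / sqrt(Var[W]) = (20.5 - 22.5) / 8.4039 = -0.2380.
        Two-sided p = 2*Phi(z) = 0.811892.
Step 6: alpha = 0.05. fail to reject H0.

W+ = 20.5, W- = 24.5, W = min = 20.5, p = 0.811892, fail to reject H0.


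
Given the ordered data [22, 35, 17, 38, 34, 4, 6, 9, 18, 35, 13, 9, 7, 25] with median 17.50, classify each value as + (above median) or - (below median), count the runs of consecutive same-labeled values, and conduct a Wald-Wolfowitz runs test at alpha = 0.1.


Step 1: Compute median = 17.50; label A = above, B = below.
Labels in order: AABAABBBAABBBA  (n_A = 7, n_B = 7)
Step 2: Count runs R = 7.
Step 3: Under H0 (random ordering), E[R] = 2*n_A*n_B/(n_A+n_B) + 1 = 2*7*7/14 + 1 = 8.0000.
        Var[R] = 2*n_A*n_B*(2*n_A*n_B - n_A - n_B) / ((n_A+n_B)^2 * (n_A+n_B-1)) = 8232/2548 = 3.2308.
        SD[R] = 1.7974.
Step 4: Continuity-corrected z = (R + 0.5 - E[R]) / SD[R] = (7 + 0.5 - 8.0000) / 1.7974 = -0.2782.
Step 5: Two-sided p-value via normal approximation = 2*(1 - Phi(|z|)) = 0.780879.
Step 6: alpha = 0.1. fail to reject H0.

R = 7, z = -0.2782, p = 0.780879, fail to reject H0.


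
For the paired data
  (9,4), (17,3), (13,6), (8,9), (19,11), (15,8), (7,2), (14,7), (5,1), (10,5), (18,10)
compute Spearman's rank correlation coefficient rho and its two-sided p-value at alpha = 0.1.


Step 1: Rank x and y separately (midranks; no ties here).
rank(x): 9->4, 17->9, 13->6, 8->3, 19->11, 15->8, 7->2, 14->7, 5->1, 10->5, 18->10
rank(y): 4->4, 3->3, 6->6, 9->9, 11->11, 8->8, 2->2, 7->7, 1->1, 5->5, 10->10
Step 2: d_i = R_x(i) - R_y(i); compute d_i^2.
  (4-4)^2=0, (9-3)^2=36, (6-6)^2=0, (3-9)^2=36, (11-11)^2=0, (8-8)^2=0, (2-2)^2=0, (7-7)^2=0, (1-1)^2=0, (5-5)^2=0, (10-10)^2=0
sum(d^2) = 72.
Step 3: rho = 1 - 6*72 / (11*(11^2 - 1)) = 1 - 432/1320 = 0.672727.
Step 4: Under H0, t = rho * sqrt((n-2)/(1-rho^2)) = 2.7277 ~ t(9).
Step 5: Two-sided p-value from the t-distribution with 9 df = 0.023313.
Step 6: alpha = 0.1. reject H0.

rho = 0.6727, p = 0.023313, reject H0 at alpha = 0.1.


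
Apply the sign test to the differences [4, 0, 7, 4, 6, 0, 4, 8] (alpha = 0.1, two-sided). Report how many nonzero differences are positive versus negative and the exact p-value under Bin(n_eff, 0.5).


Step 1: Discard zero differences. Original n = 8; n_eff = number of nonzero differences = 6.
Nonzero differences (with sign): +4, +7, +4, +6, +4, +8
Step 2: Count signs: positive = 6, negative = 0.
Step 3: Under H0: P(positive) = 0.5, so the number of positives S ~ Bin(6, 0.5).
Step 4: Two-sided exact p-value = sum of Bin(6,0.5) probabilities at or below the observed probability = 0.031250.
Step 5: alpha = 0.1. reject H0.

n_eff = 6, pos = 6, neg = 0, p = 0.031250, reject H0.


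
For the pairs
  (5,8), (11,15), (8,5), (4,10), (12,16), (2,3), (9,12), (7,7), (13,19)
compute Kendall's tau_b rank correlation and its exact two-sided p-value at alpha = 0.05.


Step 1: Enumerate the 36 unordered pairs (i,j) with i<j and classify each by sign(x_j-x_i) * sign(y_j-y_i).
  (1,2):dx=+6,dy=+7->C; (1,3):dx=+3,dy=-3->D; (1,4):dx=-1,dy=+2->D; (1,5):dx=+7,dy=+8->C
  (1,6):dx=-3,dy=-5->C; (1,7):dx=+4,dy=+4->C; (1,8):dx=+2,dy=-1->D; (1,9):dx=+8,dy=+11->C
  (2,3):dx=-3,dy=-10->C; (2,4):dx=-7,dy=-5->C; (2,5):dx=+1,dy=+1->C; (2,6):dx=-9,dy=-12->C
  (2,7):dx=-2,dy=-3->C; (2,8):dx=-4,dy=-8->C; (2,9):dx=+2,dy=+4->C; (3,4):dx=-4,dy=+5->D
  (3,5):dx=+4,dy=+11->C; (3,6):dx=-6,dy=-2->C; (3,7):dx=+1,dy=+7->C; (3,8):dx=-1,dy=+2->D
  (3,9):dx=+5,dy=+14->C; (4,5):dx=+8,dy=+6->C; (4,6):dx=-2,dy=-7->C; (4,7):dx=+5,dy=+2->C
  (4,8):dx=+3,dy=-3->D; (4,9):dx=+9,dy=+9->C; (5,6):dx=-10,dy=-13->C; (5,7):dx=-3,dy=-4->C
  (5,8):dx=-5,dy=-9->C; (5,9):dx=+1,dy=+3->C; (6,7):dx=+7,dy=+9->C; (6,8):dx=+5,dy=+4->C
  (6,9):dx=+11,dy=+16->C; (7,8):dx=-2,dy=-5->C; (7,9):dx=+4,dy=+7->C; (8,9):dx=+6,dy=+12->C
Step 2: C = 30, D = 6, total pairs = 36.
Step 3: tau = (C - D)/(n(n-1)/2) = (30 - 6)/36 = 0.666667.
Step 4: Exact two-sided p-value (enumerate n! = 362880 permutations of y under H0): p = 0.012665.
Step 5: alpha = 0.05. reject H0.

tau_b = 0.6667 (C=30, D=6), p = 0.012665, reject H0.


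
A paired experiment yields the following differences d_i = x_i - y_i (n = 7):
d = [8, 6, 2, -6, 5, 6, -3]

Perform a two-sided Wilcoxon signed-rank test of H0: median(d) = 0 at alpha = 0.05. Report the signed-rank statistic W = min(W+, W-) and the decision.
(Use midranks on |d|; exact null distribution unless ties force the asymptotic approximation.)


Step 1: Drop any zero differences (none here) and take |d_i|.
|d| = [8, 6, 2, 6, 5, 6, 3]
Step 2: Midrank |d_i| (ties get averaged ranks).
ranks: |8|->7, |6|->5, |2|->1, |6|->5, |5|->3, |6|->5, |3|->2
Step 3: Attach original signs; sum ranks with positive sign and with negative sign.
W+ = 7 + 5 + 1 + 3 + 5 = 21
W- = 5 + 2 = 7
(Check: W+ + W- = 28 should equal n(n+1)/2 = 28.)
Step 4: Test statistic W = min(W+, W-) = 7.
Step 5: Ties in |d|, so use the tie-corrected normal approximation.
        E[W] = n(n+1)/4 = 7*8/4 = 14.
        Tie groups: |d|=6 (t=3); sum(t^3 - t) = 24.
        Var[W] = n(n+1)(2n+1)/24 - sum(t^3-t)/48 = 840/24 - 24/48 = 34.5.
        z = (W - E[W]) / sqrt(Var[W]) = (7 - 14) / 5.8737 = -1.1918.
        Two-sided p = 2*Phi(z) = 0.233356.
Step 6: alpha = 0.05. fail to reject H0.

W+ = 21, W- = 7, W = min = 7, p = 0.233356, fail to reject H0.


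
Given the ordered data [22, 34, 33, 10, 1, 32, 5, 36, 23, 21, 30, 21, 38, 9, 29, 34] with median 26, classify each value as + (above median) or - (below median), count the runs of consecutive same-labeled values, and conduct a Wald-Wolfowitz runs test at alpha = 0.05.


Step 1: Compute median = 26; label A = above, B = below.
Labels in order: BAABBABABBABABAA  (n_A = 8, n_B = 8)
Step 2: Count runs R = 12.
Step 3: Under H0 (random ordering), E[R] = 2*n_A*n_B/(n_A+n_B) + 1 = 2*8*8/16 + 1 = 9.0000.
        Var[R] = 2*n_A*n_B*(2*n_A*n_B - n_A - n_B) / ((n_A+n_B)^2 * (n_A+n_B-1)) = 14336/3840 = 3.7333.
        SD[R] = 1.9322.
Step 4: Continuity-corrected z = (R - 0.5 - E[R]) / SD[R] = (12 - 0.5 - 9.0000) / 1.9322 = 1.2939.
Step 5: Two-sided p-value via normal approximation = 2*(1 - Phi(|z|)) = 0.195709.
Step 6: alpha = 0.05. fail to reject H0.

R = 12, z = 1.2939, p = 0.195709, fail to reject H0.


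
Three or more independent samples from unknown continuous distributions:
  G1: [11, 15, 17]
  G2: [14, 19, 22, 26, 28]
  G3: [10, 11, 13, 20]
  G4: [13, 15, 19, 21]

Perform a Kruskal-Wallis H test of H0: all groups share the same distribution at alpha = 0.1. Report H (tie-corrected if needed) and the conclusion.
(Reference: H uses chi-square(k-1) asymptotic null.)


Step 1: Combine all N = 16 observations and assign midranks.
sorted (value, group, rank): (10,G3,1), (11,G1,2.5), (11,G3,2.5), (13,G3,4.5), (13,G4,4.5), (14,G2,6), (15,G1,7.5), (15,G4,7.5), (17,G1,9), (19,G2,10.5), (19,G4,10.5), (20,G3,12), (21,G4,13), (22,G2,14), (26,G2,15), (28,G2,16)
Step 2: Sum ranks within each group.
R_1 = 19 (n_1 = 3)
R_2 = 61.5 (n_2 = 5)
R_3 = 20 (n_3 = 4)
R_4 = 35.5 (n_4 = 4)
Step 3: H = 12/(N(N+1)) * sum(R_i^2/n_i) - 3(N+1)
     = 12/(16*17) * (19^2/3 + 61.5^2/5 + 20^2/4 + 35.5^2/4) - 3*17
     = 0.044118 * 1291.85 - 51
     = 5.993199.
Step 4: Ties present; correction factor C = 1 - 24/(16^3 - 16) = 0.994118. Corrected H = 5.993199 / 0.994118 = 6.028661.
Step 5: Under H0, H ~ chi^2(3); p-value = 0.110224.
Step 6: alpha = 0.1. fail to reject H0.

H = 6.0287, df = 3, p = 0.110224, fail to reject H0.


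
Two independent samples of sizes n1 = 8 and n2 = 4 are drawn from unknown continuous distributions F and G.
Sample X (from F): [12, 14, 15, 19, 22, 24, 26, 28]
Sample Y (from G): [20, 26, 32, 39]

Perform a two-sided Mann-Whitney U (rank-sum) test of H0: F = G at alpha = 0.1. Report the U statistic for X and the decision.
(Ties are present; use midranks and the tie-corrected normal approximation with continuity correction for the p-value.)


Step 1: Combine and sort all 12 observations; assign midranks.
sorted (value, group): (12,X), (14,X), (15,X), (19,X), (20,Y), (22,X), (24,X), (26,X), (26,Y), (28,X), (32,Y), (39,Y)
ranks: 12->1, 14->2, 15->3, 19->4, 20->5, 22->6, 24->7, 26->8.5, 26->8.5, 28->10, 32->11, 39->12
Step 2: Rank sum for X: R1 = 1 + 2 + 3 + 4 + 6 + 7 + 8.5 + 10 = 41.5.
Step 3: U_X = R1 - n1(n1+1)/2 = 41.5 - 8*9/2 = 41.5 - 36 = 5.5.
       U_Y = n1*n2 - U_X = 32 - 5.5 = 26.5.
Step 4: Ties are present, so use the tie-corrected normal approximation (with continuity correction) for the p-value.
Step 5: p-value = 0.088869; compare to alpha = 0.1. reject H0.

U_X = 5.5, p = 0.088869, reject H0 at alpha = 0.1.


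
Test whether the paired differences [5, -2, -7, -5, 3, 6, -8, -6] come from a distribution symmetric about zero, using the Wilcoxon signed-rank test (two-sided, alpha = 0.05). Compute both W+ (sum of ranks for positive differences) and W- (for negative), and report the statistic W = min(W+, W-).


Step 1: Drop any zero differences (none here) and take |d_i|.
|d| = [5, 2, 7, 5, 3, 6, 8, 6]
Step 2: Midrank |d_i| (ties get averaged ranks).
ranks: |5|->3.5, |2|->1, |7|->7, |5|->3.5, |3|->2, |6|->5.5, |8|->8, |6|->5.5
Step 3: Attach original signs; sum ranks with positive sign and with negative sign.
W+ = 3.5 + 2 + 5.5 = 11
W- = 1 + 7 + 3.5 + 8 + 5.5 = 25
(Check: W+ + W- = 36 should equal n(n+1)/2 = 36.)
Step 4: Test statistic W = min(W+, W-) = 11.
Step 5: Ties in |d|, so use the tie-corrected normal approximation.
        E[W] = n(n+1)/4 = 8*9/4 = 18.
        Tie groups: |d|=5 (t=2), |d|=6 (t=2); sum(t^3 - t) = 12.
        Var[W] = n(n+1)(2n+1)/24 - sum(t^3-t)/48 = 1224/24 - 12/48 = 50.75.
        z = (W - E[W]) / sqrt(Var[W]) = (11 - 18) / 7.1239 = -0.9826.
        Two-sided p = 2*Phi(z) = 0.325801.
Step 6: alpha = 0.05. fail to reject H0.

W+ = 11, W- = 25, W = min = 11, p = 0.325801, fail to reject H0.


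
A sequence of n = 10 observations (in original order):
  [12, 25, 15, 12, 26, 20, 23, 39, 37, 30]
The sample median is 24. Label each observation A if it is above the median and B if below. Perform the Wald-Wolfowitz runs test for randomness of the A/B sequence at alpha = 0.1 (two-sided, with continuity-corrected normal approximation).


Step 1: Compute median = 24; label A = above, B = below.
Labels in order: BABBABBAAA  (n_A = 5, n_B = 5)
Step 2: Count runs R = 6.
Step 3: Under H0 (random ordering), E[R] = 2*n_A*n_B/(n_A+n_B) + 1 = 2*5*5/10 + 1 = 6.0000.
        Var[R] = 2*n_A*n_B*(2*n_A*n_B - n_A - n_B) / ((n_A+n_B)^2 * (n_A+n_B-1)) = 2000/900 = 2.2222.
        SD[R] = 1.4907.
Step 4: R = E[R], so z = 0 with no continuity correction.
Step 5: Two-sided p-value via normal approximation = 2*(1 - Phi(|z|)) = 1.000000.
Step 6: alpha = 0.1. fail to reject H0.

R = 6, z = 0.0000, p = 1.000000, fail to reject H0.


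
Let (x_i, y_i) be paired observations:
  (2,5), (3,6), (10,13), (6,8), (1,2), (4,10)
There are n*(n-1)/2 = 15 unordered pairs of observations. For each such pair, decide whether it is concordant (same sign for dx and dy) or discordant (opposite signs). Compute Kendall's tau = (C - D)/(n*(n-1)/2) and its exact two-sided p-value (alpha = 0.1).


Step 1: Enumerate the 15 unordered pairs (i,j) with i<j and classify each by sign(x_j-x_i) * sign(y_j-y_i).
  (1,2):dx=+1,dy=+1->C; (1,3):dx=+8,dy=+8->C; (1,4):dx=+4,dy=+3->C; (1,5):dx=-1,dy=-3->C
  (1,6):dx=+2,dy=+5->C; (2,3):dx=+7,dy=+7->C; (2,4):dx=+3,dy=+2->C; (2,5):dx=-2,dy=-4->C
  (2,6):dx=+1,dy=+4->C; (3,4):dx=-4,dy=-5->C; (3,5):dx=-9,dy=-11->C; (3,6):dx=-6,dy=-3->C
  (4,5):dx=-5,dy=-6->C; (4,6):dx=-2,dy=+2->D; (5,6):dx=+3,dy=+8->C
Step 2: C = 14, D = 1, total pairs = 15.
Step 3: tau = (C - D)/(n(n-1)/2) = (14 - 1)/15 = 0.866667.
Step 4: Exact two-sided p-value (enumerate n! = 720 permutations of y under H0): p = 0.016667.
Step 5: alpha = 0.1. reject H0.

tau_b = 0.8667 (C=14, D=1), p = 0.016667, reject H0.


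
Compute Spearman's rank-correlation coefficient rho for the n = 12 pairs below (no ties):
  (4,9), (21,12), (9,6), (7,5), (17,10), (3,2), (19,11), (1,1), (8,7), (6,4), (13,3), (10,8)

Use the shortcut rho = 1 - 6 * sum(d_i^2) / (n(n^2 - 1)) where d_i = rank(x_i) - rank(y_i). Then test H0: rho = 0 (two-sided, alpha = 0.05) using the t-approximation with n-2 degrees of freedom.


Step 1: Rank x and y separately (midranks; no ties here).
rank(x): 4->3, 21->12, 9->7, 7->5, 17->10, 3->2, 19->11, 1->1, 8->6, 6->4, 13->9, 10->8
rank(y): 9->9, 12->12, 6->6, 5->5, 10->10, 2->2, 11->11, 1->1, 7->7, 4->4, 3->3, 8->8
Step 2: d_i = R_x(i) - R_y(i); compute d_i^2.
  (3-9)^2=36, (12-12)^2=0, (7-6)^2=1, (5-5)^2=0, (10-10)^2=0, (2-2)^2=0, (11-11)^2=0, (1-1)^2=0, (6-7)^2=1, (4-4)^2=0, (9-3)^2=36, (8-8)^2=0
sum(d^2) = 74.
Step 3: rho = 1 - 6*74 / (12*(12^2 - 1)) = 1 - 444/1716 = 0.741259.
Step 4: Under H0, t = rho * sqrt((n-2)/(1-rho^2)) = 3.4923 ~ t(10).
Step 5: Two-sided p-value from the t-distribution with 10 df = 0.005801.
Step 6: alpha = 0.05. reject H0.

rho = 0.7413, p = 0.005801, reject H0 at alpha = 0.05.


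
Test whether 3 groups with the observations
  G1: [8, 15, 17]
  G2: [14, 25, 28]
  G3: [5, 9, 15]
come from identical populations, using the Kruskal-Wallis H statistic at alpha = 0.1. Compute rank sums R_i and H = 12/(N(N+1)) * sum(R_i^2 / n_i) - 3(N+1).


Step 1: Combine all N = 9 observations and assign midranks.
sorted (value, group, rank): (5,G3,1), (8,G1,2), (9,G3,3), (14,G2,4), (15,G1,5.5), (15,G3,5.5), (17,G1,7), (25,G2,8), (28,G2,9)
Step 2: Sum ranks within each group.
R_1 = 14.5 (n_1 = 3)
R_2 = 21 (n_2 = 3)
R_3 = 9.5 (n_3 = 3)
Step 3: H = 12/(N(N+1)) * sum(R_i^2/n_i) - 3(N+1)
     = 12/(9*10) * (14.5^2/3 + 21^2/3 + 9.5^2/3) - 3*10
     = 0.133333 * 247.167 - 30
     = 2.955556.
Step 4: Ties present; correction factor C = 1 - 6/(9^3 - 9) = 0.991667. Corrected H = 2.955556 / 0.991667 = 2.980392.
Step 5: Under H0, H ~ chi^2(2); p-value = 0.225328.
Step 6: alpha = 0.1. fail to reject H0.

H = 2.9804, df = 2, p = 0.225328, fail to reject H0.


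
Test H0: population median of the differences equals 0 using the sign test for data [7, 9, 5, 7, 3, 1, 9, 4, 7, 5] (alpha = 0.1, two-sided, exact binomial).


Step 1: Discard zero differences. Original n = 10; n_eff = number of nonzero differences = 10.
Nonzero differences (with sign): +7, +9, +5, +7, +3, +1, +9, +4, +7, +5
Step 2: Count signs: positive = 10, negative = 0.
Step 3: Under H0: P(positive) = 0.5, so the number of positives S ~ Bin(10, 0.5).
Step 4: Two-sided exact p-value = sum of Bin(10,0.5) probabilities at or below the observed probability = 0.001953.
Step 5: alpha = 0.1. reject H0.

n_eff = 10, pos = 10, neg = 0, p = 0.001953, reject H0.


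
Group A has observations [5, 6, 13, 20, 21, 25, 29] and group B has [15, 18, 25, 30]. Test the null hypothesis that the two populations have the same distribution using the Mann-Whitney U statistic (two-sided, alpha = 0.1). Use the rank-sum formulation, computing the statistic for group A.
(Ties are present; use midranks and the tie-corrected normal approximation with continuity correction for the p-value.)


Step 1: Combine and sort all 11 observations; assign midranks.
sorted (value, group): (5,X), (6,X), (13,X), (15,Y), (18,Y), (20,X), (21,X), (25,X), (25,Y), (29,X), (30,Y)
ranks: 5->1, 6->2, 13->3, 15->4, 18->5, 20->6, 21->7, 25->8.5, 25->8.5, 29->10, 30->11
Step 2: Rank sum for X: R1 = 1 + 2 + 3 + 6 + 7 + 8.5 + 10 = 37.5.
Step 3: U_X = R1 - n1(n1+1)/2 = 37.5 - 7*8/2 = 37.5 - 28 = 9.5.
       U_Y = n1*n2 - U_X = 28 - 9.5 = 18.5.
Step 4: Ties are present, so use the tie-corrected normal approximation (with continuity correction) for the p-value.
Step 5: p-value = 0.448659; compare to alpha = 0.1. fail to reject H0.

U_X = 9.5, p = 0.448659, fail to reject H0 at alpha = 0.1.


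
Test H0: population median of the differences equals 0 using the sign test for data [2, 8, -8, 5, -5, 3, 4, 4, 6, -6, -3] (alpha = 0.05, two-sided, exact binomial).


Step 1: Discard zero differences. Original n = 11; n_eff = number of nonzero differences = 11.
Nonzero differences (with sign): +2, +8, -8, +5, -5, +3, +4, +4, +6, -6, -3
Step 2: Count signs: positive = 7, negative = 4.
Step 3: Under H0: P(positive) = 0.5, so the number of positives S ~ Bin(11, 0.5).
Step 4: Two-sided exact p-value = sum of Bin(11,0.5) probabilities at or below the observed probability = 0.548828.
Step 5: alpha = 0.05. fail to reject H0.

n_eff = 11, pos = 7, neg = 4, p = 0.548828, fail to reject H0.


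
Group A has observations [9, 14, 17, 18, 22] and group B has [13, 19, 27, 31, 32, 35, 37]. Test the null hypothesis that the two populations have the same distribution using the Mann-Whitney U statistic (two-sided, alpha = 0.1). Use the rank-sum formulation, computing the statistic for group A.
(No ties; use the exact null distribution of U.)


Step 1: Combine and sort all 12 observations; assign midranks.
sorted (value, group): (9,X), (13,Y), (14,X), (17,X), (18,X), (19,Y), (22,X), (27,Y), (31,Y), (32,Y), (35,Y), (37,Y)
ranks: 9->1, 13->2, 14->3, 17->4, 18->5, 19->6, 22->7, 27->8, 31->9, 32->10, 35->11, 37->12
Step 2: Rank sum for X: R1 = 1 + 3 + 4 + 5 + 7 = 20.
Step 3: U_X = R1 - n1(n1+1)/2 = 20 - 5*6/2 = 20 - 15 = 5.
       U_Y = n1*n2 - U_X = 35 - 5 = 30.
Step 4: No ties, so the exact null distribution of U (based on enumerating the C(12,5) = 792 equally likely rank assignments) gives the two-sided p-value.
Step 5: p-value = 0.047980; compare to alpha = 0.1. reject H0.

U_X = 5, p = 0.047980, reject H0 at alpha = 0.1.


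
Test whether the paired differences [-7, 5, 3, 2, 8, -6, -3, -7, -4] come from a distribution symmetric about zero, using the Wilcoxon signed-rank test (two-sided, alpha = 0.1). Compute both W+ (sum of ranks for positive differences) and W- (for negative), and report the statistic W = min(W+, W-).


Step 1: Drop any zero differences (none here) and take |d_i|.
|d| = [7, 5, 3, 2, 8, 6, 3, 7, 4]
Step 2: Midrank |d_i| (ties get averaged ranks).
ranks: |7|->7.5, |5|->5, |3|->2.5, |2|->1, |8|->9, |6|->6, |3|->2.5, |7|->7.5, |4|->4
Step 3: Attach original signs; sum ranks with positive sign and with negative sign.
W+ = 5 + 2.5 + 1 + 9 = 17.5
W- = 7.5 + 6 + 2.5 + 7.5 + 4 = 27.5
(Check: W+ + W- = 45 should equal n(n+1)/2 = 45.)
Step 4: Test statistic W = min(W+, W-) = 17.5.
Step 5: Ties in |d|, so use the tie-corrected normal approximation.
        E[W] = n(n+1)/4 = 9*10/4 = 22.5.
        Tie groups: |d|=3 (t=2), |d|=7 (t=2); sum(t^3 - t) = 12.
        Var[W] = n(n+1)(2n+1)/24 - sum(t^3-t)/48 = 1710/24 - 12/48 = 71.
        z = (W - E[W]) / sqrt(Var[W]) = (17.5 - 22.5) / 8.4261 = -0.5934.
        Two-sided p = 2*Phi(z) = 0.552920.
Step 6: alpha = 0.1. fail to reject H0.

W+ = 17.5, W- = 27.5, W = min = 17.5, p = 0.552920, fail to reject H0.


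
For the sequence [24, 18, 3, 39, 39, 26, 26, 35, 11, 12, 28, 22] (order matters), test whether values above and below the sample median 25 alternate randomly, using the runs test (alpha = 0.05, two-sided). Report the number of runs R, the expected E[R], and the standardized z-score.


Step 1: Compute median = 25; label A = above, B = below.
Labels in order: BBBAAAAABBAB  (n_A = 6, n_B = 6)
Step 2: Count runs R = 5.
Step 3: Under H0 (random ordering), E[R] = 2*n_A*n_B/(n_A+n_B) + 1 = 2*6*6/12 + 1 = 7.0000.
        Var[R] = 2*n_A*n_B*(2*n_A*n_B - n_A - n_B) / ((n_A+n_B)^2 * (n_A+n_B-1)) = 4320/1584 = 2.7273.
        SD[R] = 1.6514.
Step 4: Continuity-corrected z = (R + 0.5 - E[R]) / SD[R] = (5 + 0.5 - 7.0000) / 1.6514 = -0.9083.
Step 5: Two-sided p-value via normal approximation = 2*(1 - Phi(|z|)) = 0.363722.
Step 6: alpha = 0.05. fail to reject H0.

R = 5, z = -0.9083, p = 0.363722, fail to reject H0.


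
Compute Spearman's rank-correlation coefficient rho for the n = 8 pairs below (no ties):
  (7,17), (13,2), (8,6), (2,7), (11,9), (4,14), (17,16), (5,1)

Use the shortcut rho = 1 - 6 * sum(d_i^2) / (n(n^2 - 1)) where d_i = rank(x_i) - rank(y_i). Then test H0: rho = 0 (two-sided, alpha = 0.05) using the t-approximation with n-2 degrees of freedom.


Step 1: Rank x and y separately (midranks; no ties here).
rank(x): 7->4, 13->7, 8->5, 2->1, 11->6, 4->2, 17->8, 5->3
rank(y): 17->8, 2->2, 6->3, 7->4, 9->5, 14->6, 16->7, 1->1
Step 2: d_i = R_x(i) - R_y(i); compute d_i^2.
  (4-8)^2=16, (7-2)^2=25, (5-3)^2=4, (1-4)^2=9, (6-5)^2=1, (2-6)^2=16, (8-7)^2=1, (3-1)^2=4
sum(d^2) = 76.
Step 3: rho = 1 - 6*76 / (8*(8^2 - 1)) = 1 - 456/504 = 0.095238.
Step 4: Under H0, t = rho * sqrt((n-2)/(1-rho^2)) = 0.2343 ~ t(6).
Step 5: Two-sided p-value from the t-distribution with 6 df = 0.822505.
Step 6: alpha = 0.05. fail to reject H0.

rho = 0.0952, p = 0.822505, fail to reject H0 at alpha = 0.05.


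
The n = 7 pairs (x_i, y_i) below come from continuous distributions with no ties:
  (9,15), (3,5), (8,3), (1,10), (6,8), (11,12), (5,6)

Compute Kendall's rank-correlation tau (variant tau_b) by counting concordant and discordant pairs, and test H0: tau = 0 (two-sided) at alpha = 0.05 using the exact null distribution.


Step 1: Enumerate the 21 unordered pairs (i,j) with i<j and classify each by sign(x_j-x_i) * sign(y_j-y_i).
  (1,2):dx=-6,dy=-10->C; (1,3):dx=-1,dy=-12->C; (1,4):dx=-8,dy=-5->C; (1,5):dx=-3,dy=-7->C
  (1,6):dx=+2,dy=-3->D; (1,7):dx=-4,dy=-9->C; (2,3):dx=+5,dy=-2->D; (2,4):dx=-2,dy=+5->D
  (2,5):dx=+3,dy=+3->C; (2,6):dx=+8,dy=+7->C; (2,7):dx=+2,dy=+1->C; (3,4):dx=-7,dy=+7->D
  (3,5):dx=-2,dy=+5->D; (3,6):dx=+3,dy=+9->C; (3,7):dx=-3,dy=+3->D; (4,5):dx=+5,dy=-2->D
  (4,6):dx=+10,dy=+2->C; (4,7):dx=+4,dy=-4->D; (5,6):dx=+5,dy=+4->C; (5,7):dx=-1,dy=-2->C
  (6,7):dx=-6,dy=-6->C
Step 2: C = 13, D = 8, total pairs = 21.
Step 3: tau = (C - D)/(n(n-1)/2) = (13 - 8)/21 = 0.238095.
Step 4: Exact two-sided p-value (enumerate n! = 5040 permutations of y under H0): p = 0.561905.
Step 5: alpha = 0.05. fail to reject H0.

tau_b = 0.2381 (C=13, D=8), p = 0.561905, fail to reject H0.


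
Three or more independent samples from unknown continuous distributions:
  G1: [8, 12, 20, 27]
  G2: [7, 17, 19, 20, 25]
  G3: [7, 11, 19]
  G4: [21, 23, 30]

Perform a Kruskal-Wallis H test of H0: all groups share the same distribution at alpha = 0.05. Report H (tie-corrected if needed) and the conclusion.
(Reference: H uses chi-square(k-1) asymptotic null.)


Step 1: Combine all N = 15 observations and assign midranks.
sorted (value, group, rank): (7,G2,1.5), (7,G3,1.5), (8,G1,3), (11,G3,4), (12,G1,5), (17,G2,6), (19,G2,7.5), (19,G3,7.5), (20,G1,9.5), (20,G2,9.5), (21,G4,11), (23,G4,12), (25,G2,13), (27,G1,14), (30,G4,15)
Step 2: Sum ranks within each group.
R_1 = 31.5 (n_1 = 4)
R_2 = 37.5 (n_2 = 5)
R_3 = 13 (n_3 = 3)
R_4 = 38 (n_4 = 3)
Step 3: H = 12/(N(N+1)) * sum(R_i^2/n_i) - 3(N+1)
     = 12/(15*16) * (31.5^2/4 + 37.5^2/5 + 13^2/3 + 38^2/3) - 3*16
     = 0.050000 * 1066.98 - 48
     = 5.348958.
Step 4: Ties present; correction factor C = 1 - 18/(15^3 - 15) = 0.994643. Corrected H = 5.348958 / 0.994643 = 5.377768.
Step 5: Under H0, H ~ chi^2(3); p-value = 0.146135.
Step 6: alpha = 0.05. fail to reject H0.

H = 5.3778, df = 3, p = 0.146135, fail to reject H0.
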